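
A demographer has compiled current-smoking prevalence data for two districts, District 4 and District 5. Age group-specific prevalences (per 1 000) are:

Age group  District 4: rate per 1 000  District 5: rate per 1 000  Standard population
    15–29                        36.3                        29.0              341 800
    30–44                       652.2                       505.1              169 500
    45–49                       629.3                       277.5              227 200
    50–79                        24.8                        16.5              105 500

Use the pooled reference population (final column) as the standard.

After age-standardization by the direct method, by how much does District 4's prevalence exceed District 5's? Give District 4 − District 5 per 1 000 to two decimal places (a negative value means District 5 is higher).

Standard total = 844 000; weights = 0.4050, 0.2008, 0.2692, 0.1250.
District 4: 0.4050×36.3 + 0.2008×652.2 + 0.2692×629.3 + 0.1250×24.8 = 318.1855 per 1 000.
District 5: 0.4050×29.0 + 0.2008×505.1 + 0.2692×277.5 + 0.1250×16.5 = 189.9472 per 1 000.
Difference = 318.1855 − 189.9472 = 128.2384.

128.24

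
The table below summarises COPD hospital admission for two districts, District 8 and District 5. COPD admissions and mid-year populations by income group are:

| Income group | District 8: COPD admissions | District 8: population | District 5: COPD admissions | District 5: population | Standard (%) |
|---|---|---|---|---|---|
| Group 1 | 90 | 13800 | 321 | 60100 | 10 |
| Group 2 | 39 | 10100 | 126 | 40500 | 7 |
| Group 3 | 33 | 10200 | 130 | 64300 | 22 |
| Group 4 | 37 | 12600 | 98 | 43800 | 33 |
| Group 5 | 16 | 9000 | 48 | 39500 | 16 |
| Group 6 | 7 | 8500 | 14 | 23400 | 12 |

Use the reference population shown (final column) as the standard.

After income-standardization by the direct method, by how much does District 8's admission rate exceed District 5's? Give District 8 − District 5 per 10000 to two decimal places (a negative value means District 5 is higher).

7.85

Income-specific rates per 10000 for District 8: 65.22, 38.61, 32.35, 29.37, 17.78, 8.24.
For District 5: 53.41, 31.11, 20.22, 22.37, 12.15, 5.98.
Standard weights: 0.10, 0.07, 0.22, 0.33, 0.16, 0.12.
District 8: 0.1000×65.22 + 0.0700×38.61 + 0.2200×32.35 + 0.3300×29.37 + 0.1600×17.78 + 0.1200×8.24 = 29.8655 per 10000.
District 5: 0.1000×53.41 + 0.0700×31.11 + 0.2200×20.22 + 0.3300×22.37 + 0.1600×12.15 + 0.1200×5.98 = 22.0126 per 10000.
Difference = 29.8655 − 22.0126 = 7.8529.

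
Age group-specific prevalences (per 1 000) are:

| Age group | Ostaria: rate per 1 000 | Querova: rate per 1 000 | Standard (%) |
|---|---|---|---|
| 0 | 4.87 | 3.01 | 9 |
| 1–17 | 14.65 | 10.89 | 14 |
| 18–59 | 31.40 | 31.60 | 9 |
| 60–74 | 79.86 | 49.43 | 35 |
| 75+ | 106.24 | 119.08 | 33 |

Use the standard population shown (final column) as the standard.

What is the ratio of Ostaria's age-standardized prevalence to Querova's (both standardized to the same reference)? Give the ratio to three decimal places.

1.116

Standard weights: 0.09, 0.14, 0.09, 0.35, 0.33.
Ostaria: 0.0900×4.87 + 0.1400×14.65 + 0.0900×31.40 + 0.3500×79.86 + 0.3300×106.24 = 68.3255 per 1 000.
Querova: 0.0900×3.01 + 0.1400×10.89 + 0.0900×31.60 + 0.3500×49.43 + 0.3300×119.08 = 61.2364 per 1 000.
Ratio = 68.3255 ÷ 61.2364 = 1.11577.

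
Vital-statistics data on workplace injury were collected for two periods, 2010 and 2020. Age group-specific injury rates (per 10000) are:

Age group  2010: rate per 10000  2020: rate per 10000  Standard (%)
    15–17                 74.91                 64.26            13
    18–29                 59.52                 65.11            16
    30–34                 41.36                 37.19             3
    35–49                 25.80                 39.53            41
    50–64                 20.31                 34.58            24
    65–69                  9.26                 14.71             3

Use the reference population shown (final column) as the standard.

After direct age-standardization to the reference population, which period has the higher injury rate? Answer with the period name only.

2020

Standard weights: 0.13, 0.16, 0.03, 0.41, 0.24, 0.03.
2010: 0.1300×74.91 + 0.1600×59.52 + 0.0300×41.36 + 0.4100×25.80 + 0.2400×20.31 + 0.0300×9.26 = 36.2325 per 10000.
2020: 0.1300×64.26 + 0.1600×65.11 + 0.0300×37.19 + 0.4100×39.53 + 0.2400×34.58 + 0.0300×14.71 = 44.8349 per 10000.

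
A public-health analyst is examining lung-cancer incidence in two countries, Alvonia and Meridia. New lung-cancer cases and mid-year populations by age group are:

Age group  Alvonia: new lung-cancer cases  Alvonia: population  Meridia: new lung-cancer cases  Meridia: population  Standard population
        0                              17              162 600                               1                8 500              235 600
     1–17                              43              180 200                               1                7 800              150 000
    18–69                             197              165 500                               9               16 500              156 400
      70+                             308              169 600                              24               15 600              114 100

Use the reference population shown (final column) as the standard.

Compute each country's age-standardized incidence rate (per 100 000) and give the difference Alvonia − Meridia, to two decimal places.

Age-specific rates per 100 000 for Alvonia: 10.46, 23.86, 119.03, 181.60.
For Meridia: 11.76, 12.82, 54.55, 153.85.
Standard total = 656 100; weights = 0.3591, 0.2286, 0.2384, 0.1739.
Alvonia: 0.3591×10.46 + 0.2286×23.86 + 0.2384×119.03 + 0.1739×181.60 = 69.1668 per 100 000.
Meridia: 0.3591×11.76 + 0.2286×12.82 + 0.2384×54.55 + 0.1739×153.85 = 46.9130 per 100 000.
Difference = 69.1668 − 46.9130 = 22.2539.

22.25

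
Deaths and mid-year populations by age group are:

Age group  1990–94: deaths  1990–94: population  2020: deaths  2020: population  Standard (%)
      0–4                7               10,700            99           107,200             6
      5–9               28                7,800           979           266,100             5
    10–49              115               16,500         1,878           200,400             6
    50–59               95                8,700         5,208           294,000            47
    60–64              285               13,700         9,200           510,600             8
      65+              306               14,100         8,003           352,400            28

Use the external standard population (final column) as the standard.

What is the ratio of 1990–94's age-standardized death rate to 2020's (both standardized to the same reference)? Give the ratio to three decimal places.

0.798

Age-specific rates per 100,000 for 1990–94: 65.42, 358.97, 696.97, 1091.95, 2080.29, 2170.21.
For 2020: 92.35, 367.91, 937.13, 1771.43, 1801.80, 2271.00.
Standard weights: 0.06, 0.05, 0.06, 0.47, 0.08, 0.28.
1990–94: 0.0600×65.42 + 0.0500×358.97 + 0.0600×696.97 + 0.4700×1091.95 + 0.0800×2080.29 + 0.2800×2170.21 = 1350.9935 per 100,000.
2020: 0.0600×92.35 + 0.0500×367.91 + 0.0600×937.13 + 0.4700×1771.43 + 0.0800×1801.80 + 0.2800×2271.00 = 1692.7592 per 100,000.
Ratio = 1350.9935 ÷ 1692.7592 = 0.79810.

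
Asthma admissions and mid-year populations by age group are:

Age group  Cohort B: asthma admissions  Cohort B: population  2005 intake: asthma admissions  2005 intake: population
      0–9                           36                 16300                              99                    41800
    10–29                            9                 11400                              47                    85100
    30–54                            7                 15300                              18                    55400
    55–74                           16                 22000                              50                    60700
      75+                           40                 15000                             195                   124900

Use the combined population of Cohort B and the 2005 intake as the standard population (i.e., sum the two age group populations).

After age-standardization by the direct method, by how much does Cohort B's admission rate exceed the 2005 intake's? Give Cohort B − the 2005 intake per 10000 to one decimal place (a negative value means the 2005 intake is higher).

Age-specific rates per 10000 for Cohort B: 22.09, 7.89, 4.58, 7.27, 26.67.
For the 2005 intake: 23.68, 5.52, 3.25, 8.24, 15.61.
Combined standard total = 447900; weights = 0.1297, 0.2154, 0.1578, 0.1846, 0.3123.
Cohort B: 0.1297×22.09 + 0.2154×7.89 + 0.1578×4.58 + 0.1846×7.27 + 0.3123×26.67 = 14.9601 per 10000.
The 2005 intake: 0.1297×23.68 + 0.2154×5.52 + 0.1578×3.25 + 0.1846×8.24 + 0.3123×15.61 = 11.1724 per 10000.
Difference = 14.9601 − 11.1724 = 3.7876.

3.8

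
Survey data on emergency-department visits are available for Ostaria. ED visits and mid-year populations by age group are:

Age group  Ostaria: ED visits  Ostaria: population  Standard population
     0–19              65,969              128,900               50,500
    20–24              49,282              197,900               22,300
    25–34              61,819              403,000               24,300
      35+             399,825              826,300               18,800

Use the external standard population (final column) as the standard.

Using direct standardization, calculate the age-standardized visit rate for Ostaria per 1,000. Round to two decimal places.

Age-specific rates per 1,000 for Ostaria: 511.784, 249.025, 153.397, 483.874.
Standard total = 115,900; weights = 0.4357, 0.1924, 0.2097, 0.1622.
Standardized rate: 0.4357×511.784 + 0.1924×249.025 + 0.2097×153.397 + 0.1622×483.874 = 381.5594 per 1,000.

381.56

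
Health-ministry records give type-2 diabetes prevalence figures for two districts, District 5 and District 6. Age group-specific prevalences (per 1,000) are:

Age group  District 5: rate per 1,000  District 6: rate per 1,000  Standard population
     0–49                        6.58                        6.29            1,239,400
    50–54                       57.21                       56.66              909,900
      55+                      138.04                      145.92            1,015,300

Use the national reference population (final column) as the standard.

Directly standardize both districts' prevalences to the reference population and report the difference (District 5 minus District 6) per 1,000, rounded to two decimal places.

-2.26

Standard total = 3,164,600; weights = 0.3916, 0.2875, 0.3208.
District 5: 0.3916×6.58 + 0.2875×57.21 + 0.3208×138.04 = 63.3137 per 1,000.
District 6: 0.3916×6.29 + 0.2875×56.66 + 0.3208×145.92 = 65.5702 per 1,000.
Difference = 63.3137 − 65.5702 = -2.2564.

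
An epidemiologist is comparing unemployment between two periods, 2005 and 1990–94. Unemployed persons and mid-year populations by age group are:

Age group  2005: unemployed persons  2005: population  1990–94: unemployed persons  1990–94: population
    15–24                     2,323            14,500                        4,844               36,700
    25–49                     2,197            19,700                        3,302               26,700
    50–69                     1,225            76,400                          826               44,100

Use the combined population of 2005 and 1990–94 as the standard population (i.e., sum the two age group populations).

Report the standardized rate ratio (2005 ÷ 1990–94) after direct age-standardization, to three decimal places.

Age-specific rates per 1,000 for 2005: 160.207, 111.523, 16.034.
For 1990–94: 131.989, 123.670, 18.730.
Combined standard total = 218,100; weights = 0.2348, 0.2127, 0.5525.
2005: 0.2348×160.207 + 0.2127×111.523 + 0.5525×16.034 = 70.1942 per 1,000.
1990–94: 0.2348×131.989 + 0.2127×123.670 + 0.5525×18.730 = 67.6439 per 1,000.
Ratio = 70.1942 ÷ 67.6439 = 1.03770.

1.038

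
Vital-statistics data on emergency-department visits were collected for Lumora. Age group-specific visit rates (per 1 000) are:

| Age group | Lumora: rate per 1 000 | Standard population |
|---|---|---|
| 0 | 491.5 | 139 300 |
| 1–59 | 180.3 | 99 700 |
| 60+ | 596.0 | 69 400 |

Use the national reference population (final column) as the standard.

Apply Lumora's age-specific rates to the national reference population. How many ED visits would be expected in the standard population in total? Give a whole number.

Expected ED visits = Σ (standard pop × age-specific rate ÷ 1 000)
= 139 300×491.5/1 000 + 99 700×180.3/1 000 + 69 400×596.0/1 000
= 68465.95 + 17975.91 + 41362.40 = 127804.26.

127804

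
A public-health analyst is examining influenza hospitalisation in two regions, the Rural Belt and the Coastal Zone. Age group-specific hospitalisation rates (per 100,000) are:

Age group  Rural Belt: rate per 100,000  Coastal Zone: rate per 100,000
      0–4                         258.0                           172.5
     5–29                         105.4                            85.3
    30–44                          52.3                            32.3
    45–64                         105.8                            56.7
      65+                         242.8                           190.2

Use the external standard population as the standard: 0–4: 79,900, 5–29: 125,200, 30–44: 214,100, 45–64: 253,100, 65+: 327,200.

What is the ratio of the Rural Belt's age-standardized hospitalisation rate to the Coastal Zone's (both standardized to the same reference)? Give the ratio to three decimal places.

1.401

Standard total = 999,500; weights = 0.0799, 0.1253, 0.2142, 0.2532, 0.3274.
The Rural Belt: 0.0799×258.0 + 0.1253×105.4 + 0.2142×52.3 + 0.2532×105.8 + 0.3274×242.8 = 151.3055 per 100,000.
The Coastal Zone: 0.0799×172.5 + 0.1253×85.3 + 0.2142×32.3 + 0.2532×56.7 + 0.3274×190.2 = 108.0160 per 100,000.
Ratio = 151.3055 ÷ 108.0160 = 1.40077.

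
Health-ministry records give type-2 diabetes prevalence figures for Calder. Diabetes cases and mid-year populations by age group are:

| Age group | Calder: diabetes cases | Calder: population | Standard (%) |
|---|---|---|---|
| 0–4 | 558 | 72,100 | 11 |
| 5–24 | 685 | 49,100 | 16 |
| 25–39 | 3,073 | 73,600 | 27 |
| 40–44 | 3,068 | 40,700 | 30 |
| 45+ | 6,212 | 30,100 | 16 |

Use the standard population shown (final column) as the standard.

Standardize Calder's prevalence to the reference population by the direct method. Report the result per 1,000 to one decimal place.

70.0

Age-specific rates per 1,000 for Calder: 7.739, 13.951, 41.753, 75.381, 206.379.
Standard weights: 0.11, 0.16, 0.27, 0.30, 0.16.
Standardized rate: 0.1100×7.739 + 0.1600×13.951 + 0.2700×41.753 + 0.3000×75.381 + 0.1600×206.379 = 69.9916 per 1,000.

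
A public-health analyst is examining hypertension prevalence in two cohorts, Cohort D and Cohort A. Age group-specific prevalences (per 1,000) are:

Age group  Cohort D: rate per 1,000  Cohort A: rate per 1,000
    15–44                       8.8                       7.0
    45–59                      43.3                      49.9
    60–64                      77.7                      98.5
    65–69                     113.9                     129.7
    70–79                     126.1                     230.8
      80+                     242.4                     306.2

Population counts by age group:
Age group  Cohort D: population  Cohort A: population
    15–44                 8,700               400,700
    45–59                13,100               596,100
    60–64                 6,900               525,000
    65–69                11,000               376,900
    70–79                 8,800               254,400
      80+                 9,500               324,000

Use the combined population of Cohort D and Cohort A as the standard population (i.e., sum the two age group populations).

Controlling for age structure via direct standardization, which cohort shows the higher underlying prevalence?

Cohort A

Combined standard total = 2,535,100; weights = 0.1615, 0.2403, 0.2098, 0.1530, 0.1038, 0.1316.
Cohort D: 0.1615×8.8 + 0.2403×43.3 + 0.2098×77.7 + 0.1530×113.9 + 0.1038×126.1 + 0.1316×242.4 = 90.5374 per 1,000.
Cohort A: 0.1615×7.0 + 0.2403×49.9 + 0.2098×98.5 + 0.1530×129.7 + 0.1038×230.8 + 0.1316×306.2 = 117.8778 per 1,000.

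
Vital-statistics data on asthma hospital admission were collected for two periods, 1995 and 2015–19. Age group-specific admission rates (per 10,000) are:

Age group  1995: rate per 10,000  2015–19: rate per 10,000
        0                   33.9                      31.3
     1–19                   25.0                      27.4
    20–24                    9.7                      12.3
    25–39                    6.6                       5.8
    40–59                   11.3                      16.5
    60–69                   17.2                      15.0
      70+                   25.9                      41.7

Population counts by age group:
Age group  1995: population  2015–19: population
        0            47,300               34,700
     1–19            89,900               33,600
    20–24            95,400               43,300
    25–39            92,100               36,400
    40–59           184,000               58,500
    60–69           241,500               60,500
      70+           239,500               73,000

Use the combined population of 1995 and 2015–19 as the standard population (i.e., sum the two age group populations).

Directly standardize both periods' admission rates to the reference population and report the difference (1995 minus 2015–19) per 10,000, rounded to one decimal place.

-4.4

Combined standard total = 1,329,700; weights = 0.0617, 0.0929, 0.1043, 0.0966, 0.1824, 0.2271, 0.2350.
1995: 0.0617×33.9 + 0.0929×25.0 + 0.1043×9.7 + 0.0966×6.6 + 0.1824×11.3 + 0.2271×17.2 + 0.2350×25.9 = 18.1163 per 10,000.
2015–19: 0.0617×31.3 + 0.0929×27.4 + 0.1043×12.3 + 0.0966×5.8 + 0.1824×16.5 + 0.2271×15.0 + 0.2350×41.7 = 22.5346 per 10,000.
Difference = 18.1163 − 22.5346 = -4.4184.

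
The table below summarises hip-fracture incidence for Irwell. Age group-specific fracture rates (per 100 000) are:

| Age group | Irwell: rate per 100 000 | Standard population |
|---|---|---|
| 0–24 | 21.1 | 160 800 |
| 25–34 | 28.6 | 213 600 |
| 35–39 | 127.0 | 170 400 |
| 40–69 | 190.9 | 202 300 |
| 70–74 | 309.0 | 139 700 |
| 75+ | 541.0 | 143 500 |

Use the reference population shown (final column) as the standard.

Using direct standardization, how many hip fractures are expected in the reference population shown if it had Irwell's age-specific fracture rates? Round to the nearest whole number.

1906

Expected hip fractures = Σ (standard pop × age-specific rate ÷ 100 000)
= 160 800×21.1/100 000 + 213 600×28.6/100 000 + 170 400×127.0/100 000 + 202 300×190.9/100 000 + 139 700×309.0/100 000 + 143 500×541.0/100 000
= 33.93 + 61.09 + 216.41 + 386.19 + 431.67 + 776.34 = 1905.63.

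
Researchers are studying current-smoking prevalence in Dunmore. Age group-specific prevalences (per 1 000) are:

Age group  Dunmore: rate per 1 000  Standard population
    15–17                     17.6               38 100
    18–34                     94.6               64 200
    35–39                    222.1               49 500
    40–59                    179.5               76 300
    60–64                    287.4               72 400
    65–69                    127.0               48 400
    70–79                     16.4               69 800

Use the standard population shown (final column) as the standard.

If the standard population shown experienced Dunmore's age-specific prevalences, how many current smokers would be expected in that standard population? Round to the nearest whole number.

59533

Expected current smokers = Σ (standard pop × age-specific rate ÷ 1 000)
= 38 100×17.6/1 000 + 64 200×94.6/1 000 + 49 500×222.1/1 000 + 76 300×179.5/1 000 + 72 400×287.4/1 000 + 48 400×127.0/1 000 + 69 800×16.4/1 000
= 670.56 + 6073.32 + 10993.95 + 13695.85 + 20807.76 + 6146.80 + 1144.72 = 59532.96.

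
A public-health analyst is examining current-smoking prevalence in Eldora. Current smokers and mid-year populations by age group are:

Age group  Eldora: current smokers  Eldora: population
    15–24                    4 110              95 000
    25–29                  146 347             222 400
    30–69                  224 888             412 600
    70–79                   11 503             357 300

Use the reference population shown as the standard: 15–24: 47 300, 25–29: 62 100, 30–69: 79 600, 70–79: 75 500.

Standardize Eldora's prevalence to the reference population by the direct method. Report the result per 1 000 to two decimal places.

335.45

Age-specific rates per 1 000 for Eldora: 43.263, 658.035, 545.051, 32.194.
Standard total = 264 500; weights = 0.1788, 0.2348, 0.3009, 0.2854.
Standardized rate: 0.1788×43.263 + 0.2348×658.035 + 0.3009×545.051 + 0.2854×32.194 = 335.4520 per 1 000.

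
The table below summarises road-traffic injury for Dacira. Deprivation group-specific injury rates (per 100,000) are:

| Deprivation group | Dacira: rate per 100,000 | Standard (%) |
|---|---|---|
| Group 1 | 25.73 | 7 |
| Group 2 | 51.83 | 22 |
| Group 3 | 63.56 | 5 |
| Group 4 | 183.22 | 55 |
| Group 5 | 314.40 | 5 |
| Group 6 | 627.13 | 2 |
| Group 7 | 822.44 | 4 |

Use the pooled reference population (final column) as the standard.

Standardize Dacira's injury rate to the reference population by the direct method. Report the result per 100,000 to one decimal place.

Standard weights: 0.07, 0.22, 0.05, 0.55, 0.05, 0.02, 0.04.
Standardized rate: 0.0700×25.73 + 0.2200×51.83 + 0.0500×63.56 + 0.5500×183.22 + 0.0500×314.40 + 0.0200×627.13 + 0.0400×822.44 = 178.3129 per 100,000.

178.3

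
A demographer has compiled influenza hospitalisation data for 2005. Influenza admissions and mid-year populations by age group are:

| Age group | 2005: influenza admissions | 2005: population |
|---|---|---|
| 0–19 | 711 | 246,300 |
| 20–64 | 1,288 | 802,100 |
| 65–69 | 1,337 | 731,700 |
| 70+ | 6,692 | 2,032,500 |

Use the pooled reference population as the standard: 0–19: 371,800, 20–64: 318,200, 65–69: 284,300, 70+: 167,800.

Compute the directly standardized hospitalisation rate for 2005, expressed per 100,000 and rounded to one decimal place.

Age-specific rates per 100,000 for 2005: 288.67, 160.58, 182.73, 329.25.
Standard total = 1,142,100; weights = 0.3255, 0.2786, 0.2489, 0.1469.
Standardized rate: 0.3255×288.67 + 0.2786×160.58 + 0.2489×182.73 + 0.1469×329.25 = 232.5727 per 100,000.

232.6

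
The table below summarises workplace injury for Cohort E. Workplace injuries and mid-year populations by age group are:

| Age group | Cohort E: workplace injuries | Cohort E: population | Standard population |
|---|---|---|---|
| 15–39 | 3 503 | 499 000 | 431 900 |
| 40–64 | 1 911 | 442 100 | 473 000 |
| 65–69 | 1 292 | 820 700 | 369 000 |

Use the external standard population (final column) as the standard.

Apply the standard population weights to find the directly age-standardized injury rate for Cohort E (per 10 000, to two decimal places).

44.41

Age-specific rates per 10 000 for Cohort E: 70.20, 43.23, 15.74.
Standard total = 1 273 900; weights = 0.3390, 0.3713, 0.2897.
Standardized rate: 0.3390×70.20 + 0.3713×43.23 + 0.2897×15.74 = 44.4103 per 10 000.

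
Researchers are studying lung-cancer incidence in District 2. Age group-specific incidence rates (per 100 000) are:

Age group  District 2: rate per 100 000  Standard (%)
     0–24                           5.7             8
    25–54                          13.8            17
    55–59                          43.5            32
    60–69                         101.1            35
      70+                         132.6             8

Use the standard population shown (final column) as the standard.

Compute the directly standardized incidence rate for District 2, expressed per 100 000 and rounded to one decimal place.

Standard weights: 0.08, 0.17, 0.32, 0.35, 0.08.
Standardized rate: 0.0800×5.7 + 0.1700×13.8 + 0.3200×43.5 + 0.3500×101.1 + 0.0800×132.6 = 62.7150 per 100 000.

62.7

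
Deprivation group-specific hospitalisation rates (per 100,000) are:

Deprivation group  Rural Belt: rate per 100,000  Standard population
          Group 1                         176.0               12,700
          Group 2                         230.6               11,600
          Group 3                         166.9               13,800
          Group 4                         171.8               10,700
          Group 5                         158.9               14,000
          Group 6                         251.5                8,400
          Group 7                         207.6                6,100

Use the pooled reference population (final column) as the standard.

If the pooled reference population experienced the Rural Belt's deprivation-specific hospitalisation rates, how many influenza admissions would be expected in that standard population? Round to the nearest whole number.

Expected influenza admissions = Σ (standard pop × deprivation-specific rate ÷ 100,000)
= 12,700×176.0/100,000 + 11,600×230.6/100,000 + 13,800×166.9/100,000 + 10,700×171.8/100,000 + 14,000×158.9/100,000 + 8,400×251.5/100,000 + 6,100×207.6/100,000
= 22.35 + 26.75 + 23.03 + 18.38 + 22.25 + 21.13 + 12.66 = 146.55.

147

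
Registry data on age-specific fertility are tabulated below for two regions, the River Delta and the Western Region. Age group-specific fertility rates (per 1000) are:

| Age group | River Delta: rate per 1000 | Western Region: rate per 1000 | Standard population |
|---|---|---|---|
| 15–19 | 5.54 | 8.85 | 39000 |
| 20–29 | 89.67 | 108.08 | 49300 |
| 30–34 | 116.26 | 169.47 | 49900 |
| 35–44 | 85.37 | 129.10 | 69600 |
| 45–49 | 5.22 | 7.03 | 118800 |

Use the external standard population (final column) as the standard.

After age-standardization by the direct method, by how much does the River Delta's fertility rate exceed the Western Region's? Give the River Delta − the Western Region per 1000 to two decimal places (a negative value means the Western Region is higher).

-21.28

Standard total = 326600; weights = 0.1194, 0.1509, 0.1528, 0.2131, 0.3637.
The River Delta: 0.1194×5.54 + 0.1509×89.67 + 0.1528×116.26 + 0.2131×85.37 + 0.3637×5.22 = 52.0516 per 1000.
The Western Region: 0.1194×8.85 + 0.1509×108.08 + 0.1528×169.47 + 0.2131×129.10 + 0.3637×7.03 = 73.3330 per 1000.
Difference = 52.0516 − 73.3330 = -21.2814.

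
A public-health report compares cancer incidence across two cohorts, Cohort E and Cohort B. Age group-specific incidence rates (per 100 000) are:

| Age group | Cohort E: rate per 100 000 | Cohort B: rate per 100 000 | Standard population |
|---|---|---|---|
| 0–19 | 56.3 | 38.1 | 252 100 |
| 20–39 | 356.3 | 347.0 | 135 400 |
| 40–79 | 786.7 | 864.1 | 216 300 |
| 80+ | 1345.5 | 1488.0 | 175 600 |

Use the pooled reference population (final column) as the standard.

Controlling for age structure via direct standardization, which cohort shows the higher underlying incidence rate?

Cohort B

Standard total = 779 400; weights = 0.3235, 0.1737, 0.2775, 0.2253.
Cohort E: 0.3235×56.3 + 0.1737×356.3 + 0.2775×786.7 + 0.2253×1345.5 = 601.5772 per 100 000.
Cohort B: 0.3235×38.1 + 0.1737×347.0 + 0.2775×864.1 + 0.2253×1488.0 = 647.6603 per 100 000.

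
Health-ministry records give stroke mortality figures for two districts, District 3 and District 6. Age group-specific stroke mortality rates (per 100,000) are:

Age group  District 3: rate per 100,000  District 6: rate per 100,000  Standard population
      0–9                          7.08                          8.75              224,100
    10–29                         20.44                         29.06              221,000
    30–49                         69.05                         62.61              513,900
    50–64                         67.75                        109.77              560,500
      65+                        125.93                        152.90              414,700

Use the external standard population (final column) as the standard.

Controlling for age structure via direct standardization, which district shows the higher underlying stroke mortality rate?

Standard total = 1,934,200; weights = 0.1159, 0.1143, 0.2657, 0.2898, 0.2144.
District 3: 0.1159×7.08 + 0.1143×20.44 + 0.2657×69.05 + 0.2898×67.75 + 0.2144×125.93 = 68.1345 per 100,000.
District 6: 0.1159×8.75 + 0.1143×29.06 + 0.2657×62.61 + 0.2898×109.77 + 0.2144×152.90 = 85.5610 per 100,000.

District 6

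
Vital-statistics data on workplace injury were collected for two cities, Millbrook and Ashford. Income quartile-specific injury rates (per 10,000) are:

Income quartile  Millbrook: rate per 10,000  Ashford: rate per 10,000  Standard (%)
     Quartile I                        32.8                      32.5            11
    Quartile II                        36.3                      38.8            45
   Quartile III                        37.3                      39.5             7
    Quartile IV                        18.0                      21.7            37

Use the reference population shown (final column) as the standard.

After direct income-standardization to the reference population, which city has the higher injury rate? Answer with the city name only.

Standard weights: 0.11, 0.45, 0.07, 0.37.
Millbrook: 0.1100×32.8 + 0.4500×36.3 + 0.0700×37.3 + 0.3700×18.0 = 29.2140 per 10,000.
Ashford: 0.1100×32.5 + 0.4500×38.8 + 0.0700×39.5 + 0.3700×21.7 = 31.8290 per 10,000.

Ashford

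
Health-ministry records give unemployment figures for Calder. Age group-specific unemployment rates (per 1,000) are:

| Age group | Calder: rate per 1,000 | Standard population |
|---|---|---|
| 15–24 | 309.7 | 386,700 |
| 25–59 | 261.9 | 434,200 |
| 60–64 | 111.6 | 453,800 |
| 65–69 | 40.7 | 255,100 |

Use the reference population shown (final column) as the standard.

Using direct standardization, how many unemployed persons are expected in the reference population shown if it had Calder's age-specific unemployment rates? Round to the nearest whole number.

Expected unemployed persons = Σ (standard pop × age-specific rate ÷ 1,000)
= 386,700×309.7/1,000 + 434,200×261.9/1,000 + 453,800×111.6/1,000 + 255,100×40.7/1,000
= 119760.99 + 113716.98 + 50644.08 + 10382.57 = 294504.62.

294505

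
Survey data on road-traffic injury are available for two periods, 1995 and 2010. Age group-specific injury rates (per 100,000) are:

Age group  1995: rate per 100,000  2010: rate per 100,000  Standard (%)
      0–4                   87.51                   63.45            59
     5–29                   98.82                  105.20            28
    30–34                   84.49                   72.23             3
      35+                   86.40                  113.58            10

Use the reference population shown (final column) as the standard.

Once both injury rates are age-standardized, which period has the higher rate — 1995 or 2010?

1995

Standard weights: 0.59, 0.28, 0.03, 0.10.
1995: 0.5900×87.51 + 0.2800×98.82 + 0.0300×84.49 + 0.1000×86.40 = 90.4752 per 100,000.
2010: 0.5900×63.45 + 0.2800×105.20 + 0.0300×72.23 + 0.1000×113.58 = 80.4164 per 100,000.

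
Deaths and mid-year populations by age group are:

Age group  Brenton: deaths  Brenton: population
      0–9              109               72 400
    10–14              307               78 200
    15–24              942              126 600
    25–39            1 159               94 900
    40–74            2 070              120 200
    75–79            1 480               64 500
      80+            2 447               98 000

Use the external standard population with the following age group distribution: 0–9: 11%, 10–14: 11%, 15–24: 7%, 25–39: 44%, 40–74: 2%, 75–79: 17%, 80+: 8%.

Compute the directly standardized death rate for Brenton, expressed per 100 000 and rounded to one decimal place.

1273.5

Age-specific rates per 100 000 for Brenton: 150.55, 392.58, 744.08, 1221.29, 1722.13, 2294.57, 2496.94.
Standard weights: 0.11, 0.11, 0.07, 0.44, 0.02, 0.17, 0.08.
Standardized rate: 0.1100×150.55 + 0.1100×392.58 + 0.0700×744.08 + 0.4400×1221.29 + 0.0200×1722.13 + 0.1700×2294.57 + 0.0800×2496.94 = 1273.4711 per 100 000.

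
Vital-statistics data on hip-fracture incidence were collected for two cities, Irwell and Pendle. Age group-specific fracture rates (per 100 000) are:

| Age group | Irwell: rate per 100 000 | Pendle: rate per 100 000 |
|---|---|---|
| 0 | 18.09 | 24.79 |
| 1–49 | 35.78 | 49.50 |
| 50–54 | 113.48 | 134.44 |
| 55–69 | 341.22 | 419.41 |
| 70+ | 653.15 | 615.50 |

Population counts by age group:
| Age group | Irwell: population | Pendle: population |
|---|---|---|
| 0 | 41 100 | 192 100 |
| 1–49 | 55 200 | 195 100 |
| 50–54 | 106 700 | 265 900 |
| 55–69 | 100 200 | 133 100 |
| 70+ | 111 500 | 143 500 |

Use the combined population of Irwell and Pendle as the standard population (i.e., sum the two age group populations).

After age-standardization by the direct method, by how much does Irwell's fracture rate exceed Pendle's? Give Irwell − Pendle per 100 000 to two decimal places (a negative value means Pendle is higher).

Combined standard total = 1 344 400; weights = 0.1735, 0.1862, 0.2771, 0.1735, 0.1897.
Irwell: 0.1735×18.09 + 0.1862×35.78 + 0.2771×113.48 + 0.1735×341.22 + 0.1897×653.15 = 224.3505 per 100 000.
Pendle: 0.1735×24.79 + 0.1862×49.50 + 0.2771×134.44 + 0.1735×419.41 + 0.1897×615.50 = 240.3035 per 100 000.
Difference = 224.3505 − 240.3035 = -15.9530.

-15.95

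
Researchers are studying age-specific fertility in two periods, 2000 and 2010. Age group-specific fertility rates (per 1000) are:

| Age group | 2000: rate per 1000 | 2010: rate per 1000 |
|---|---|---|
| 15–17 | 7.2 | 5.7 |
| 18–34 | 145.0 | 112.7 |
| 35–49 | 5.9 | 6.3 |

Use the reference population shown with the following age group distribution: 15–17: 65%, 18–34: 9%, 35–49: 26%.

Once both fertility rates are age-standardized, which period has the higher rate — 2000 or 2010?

2000

Standard weights: 0.65, 0.09, 0.26.
2000: 0.6500×7.2 + 0.0900×145.0 + 0.2600×5.9 = 19.2640 per 1000.
2010: 0.6500×5.7 + 0.0900×112.7 + 0.2600×6.3 = 15.4860 per 1000.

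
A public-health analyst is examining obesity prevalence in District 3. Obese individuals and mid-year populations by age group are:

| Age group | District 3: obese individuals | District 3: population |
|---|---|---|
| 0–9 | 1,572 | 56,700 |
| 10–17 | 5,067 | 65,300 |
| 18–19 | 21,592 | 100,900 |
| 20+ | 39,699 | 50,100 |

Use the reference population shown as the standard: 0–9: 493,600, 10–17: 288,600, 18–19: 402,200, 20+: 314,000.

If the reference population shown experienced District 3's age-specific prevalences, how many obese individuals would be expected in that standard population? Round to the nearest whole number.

370960

Age-specific rates per 1,000 for District 3: 27.725, 77.596, 213.994, 792.395.
Expected obese individuals = Σ (standard pop × age-specific rate ÷ 1,000)
= 493,600×27.725/1,000 + 288,600×77.596/1,000 + 402,200×213.994/1,000 + 314,000×792.395/1,000
= 13684.99 + 22394.12 + 86068.41 + 248812.10 = 370959.62.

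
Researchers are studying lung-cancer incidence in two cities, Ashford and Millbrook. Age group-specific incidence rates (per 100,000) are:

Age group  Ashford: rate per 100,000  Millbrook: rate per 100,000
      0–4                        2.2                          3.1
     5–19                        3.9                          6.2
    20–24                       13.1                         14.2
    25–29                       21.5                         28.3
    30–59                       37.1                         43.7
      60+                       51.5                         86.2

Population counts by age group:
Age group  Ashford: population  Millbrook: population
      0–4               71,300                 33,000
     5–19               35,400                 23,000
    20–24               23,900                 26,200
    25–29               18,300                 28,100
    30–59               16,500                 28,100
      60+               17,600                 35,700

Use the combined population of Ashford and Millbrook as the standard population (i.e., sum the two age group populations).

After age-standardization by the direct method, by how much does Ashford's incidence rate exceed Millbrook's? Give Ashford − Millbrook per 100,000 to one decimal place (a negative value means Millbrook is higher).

Combined standard total = 357,100; weights = 0.2921, 0.1635, 0.1403, 0.1299, 0.1249, 0.1493.
Ashford: 0.2921×2.2 + 0.1635×3.9 + 0.1403×13.1 + 0.1299×21.5 + 0.1249×37.1 + 0.1493×51.5 = 18.2323 per 100,000.
Millbrook: 0.2921×3.1 + 0.1635×6.2 + 0.1403×14.2 + 0.1299×28.3 + 0.1249×43.7 + 0.1493×86.2 = 25.9127 per 100,000.
Difference = 18.2323 − 25.9127 = -7.6805.

-7.7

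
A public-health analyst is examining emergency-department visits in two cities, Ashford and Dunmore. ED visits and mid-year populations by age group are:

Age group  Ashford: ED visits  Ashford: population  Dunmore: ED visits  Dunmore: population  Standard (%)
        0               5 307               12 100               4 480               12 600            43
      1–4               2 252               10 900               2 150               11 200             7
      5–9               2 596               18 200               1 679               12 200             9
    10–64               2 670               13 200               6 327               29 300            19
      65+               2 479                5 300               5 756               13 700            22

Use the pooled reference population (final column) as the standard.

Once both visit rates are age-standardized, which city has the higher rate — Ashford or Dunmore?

Ashford

Age-specific rates per 1 000 for Ashford: 438.595, 206.606, 142.637, 202.273, 467.736.
For Dunmore: 355.556, 191.964, 137.623, 215.939, 420.146.
Standard weights: 0.43, 0.07, 0.09, 0.19, 0.22.
Ashford: 0.4300×438.595 + 0.0700×206.606 + 0.0900×142.637 + 0.1900×202.273 + 0.2200×467.736 = 357.2293 per 1 000.
Dunmore: 0.4300×355.556 + 0.0700×191.964 + 0.0900×137.623 + 0.1900×215.939 + 0.2200×420.146 = 312.1729 per 1 000.
The crude rates (256.35 vs 258.13) would put Dunmore higher, but that reflects its age composition; once standardized to a common age structure, Ashford has the higher underlying rate.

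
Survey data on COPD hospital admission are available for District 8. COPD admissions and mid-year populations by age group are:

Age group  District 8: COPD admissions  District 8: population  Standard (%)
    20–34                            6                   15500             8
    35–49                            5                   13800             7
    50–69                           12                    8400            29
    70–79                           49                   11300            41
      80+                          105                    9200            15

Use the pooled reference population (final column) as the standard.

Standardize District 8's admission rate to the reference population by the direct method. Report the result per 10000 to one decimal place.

39.6

Age-specific rates per 10000 for District 8: 3.87, 3.62, 14.29, 43.36, 114.13.
Standard weights: 0.08, 0.07, 0.29, 0.41, 0.15.
Standardized rate: 0.0800×3.87 + 0.0700×3.62 + 0.2900×14.29 + 0.4100×43.36 + 0.1500×114.13 = 39.6045 per 10000.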